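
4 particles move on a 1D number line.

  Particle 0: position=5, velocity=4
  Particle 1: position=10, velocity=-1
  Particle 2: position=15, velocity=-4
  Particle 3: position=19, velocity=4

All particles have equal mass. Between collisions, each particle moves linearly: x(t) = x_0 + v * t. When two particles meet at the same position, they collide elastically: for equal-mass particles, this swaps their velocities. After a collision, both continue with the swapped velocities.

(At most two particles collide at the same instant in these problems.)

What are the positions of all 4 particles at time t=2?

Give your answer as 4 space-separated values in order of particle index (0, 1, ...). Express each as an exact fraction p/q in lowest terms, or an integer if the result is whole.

Collision at t=1: particles 0 and 1 swap velocities; positions: p0=9 p1=9 p2=11 p3=23; velocities now: v0=-1 v1=4 v2=-4 v3=4
Collision at t=5/4: particles 1 and 2 swap velocities; positions: p0=35/4 p1=10 p2=10 p3=24; velocities now: v0=-1 v1=-4 v2=4 v3=4
Collision at t=5/3: particles 0 and 1 swap velocities; positions: p0=25/3 p1=25/3 p2=35/3 p3=77/3; velocities now: v0=-4 v1=-1 v2=4 v3=4
Advance to t=2 (no further collisions before then); velocities: v0=-4 v1=-1 v2=4 v3=4; positions = 7 8 13 27

Answer: 7 8 13 27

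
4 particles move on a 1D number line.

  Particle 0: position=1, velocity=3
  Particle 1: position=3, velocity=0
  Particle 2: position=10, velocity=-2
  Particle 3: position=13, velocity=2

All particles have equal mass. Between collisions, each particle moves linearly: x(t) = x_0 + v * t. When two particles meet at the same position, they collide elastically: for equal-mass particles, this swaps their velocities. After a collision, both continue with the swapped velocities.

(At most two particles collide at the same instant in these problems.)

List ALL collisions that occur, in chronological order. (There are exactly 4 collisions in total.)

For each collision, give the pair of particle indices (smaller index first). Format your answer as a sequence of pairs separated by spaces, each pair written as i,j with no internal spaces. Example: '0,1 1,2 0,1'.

Collision at t=2/3: particles 0 and 1 swap velocities; positions: p0=3 p1=3 p2=26/3 p3=43/3; velocities now: v0=0 v1=3 v2=-2 v3=2
Collision at t=9/5: particles 1 and 2 swap velocities; positions: p0=3 p1=32/5 p2=32/5 p3=83/5; velocities now: v0=0 v1=-2 v2=3 v3=2
Collision at t=7/2: particles 0 and 1 swap velocities; positions: p0=3 p1=3 p2=23/2 p3=20; velocities now: v0=-2 v1=0 v2=3 v3=2
Collision at t=12: particles 2 and 3 swap velocities; positions: p0=-14 p1=3 p2=37 p3=37; velocities now: v0=-2 v1=0 v2=2 v3=3

Answer: 0,1 1,2 0,1 2,3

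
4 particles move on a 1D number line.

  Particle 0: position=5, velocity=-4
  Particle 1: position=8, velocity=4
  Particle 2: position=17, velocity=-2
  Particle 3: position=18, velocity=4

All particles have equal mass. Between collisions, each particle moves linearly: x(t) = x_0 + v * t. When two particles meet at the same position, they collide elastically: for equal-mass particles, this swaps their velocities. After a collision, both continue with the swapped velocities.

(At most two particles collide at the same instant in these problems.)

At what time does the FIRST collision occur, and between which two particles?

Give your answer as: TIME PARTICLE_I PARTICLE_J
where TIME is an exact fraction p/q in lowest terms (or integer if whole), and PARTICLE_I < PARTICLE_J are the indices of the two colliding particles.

Pair (0,1): pos 5,8 vel -4,4 -> not approaching (rel speed -8 <= 0)
Pair (1,2): pos 8,17 vel 4,-2 -> gap=9, closing at 6/unit, collide at t=3/2
Pair (2,3): pos 17,18 vel -2,4 -> not approaching (rel speed -6 <= 0)
Earliest collision: t=3/2 between 1 and 2

Answer: 3/2 1 2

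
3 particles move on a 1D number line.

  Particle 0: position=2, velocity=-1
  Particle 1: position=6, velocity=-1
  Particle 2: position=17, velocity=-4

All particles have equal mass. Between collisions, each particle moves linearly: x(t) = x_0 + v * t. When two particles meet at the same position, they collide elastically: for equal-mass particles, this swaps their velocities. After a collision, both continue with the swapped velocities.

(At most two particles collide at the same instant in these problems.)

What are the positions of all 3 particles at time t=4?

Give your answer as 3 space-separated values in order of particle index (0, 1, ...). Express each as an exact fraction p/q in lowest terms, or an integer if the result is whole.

Collision at t=11/3: particles 1 and 2 swap velocities; positions: p0=-5/3 p1=7/3 p2=7/3; velocities now: v0=-1 v1=-4 v2=-1
Advance to t=4 (no further collisions before then); velocities: v0=-1 v1=-4 v2=-1; positions = -2 1 2

Answer: -2 1 2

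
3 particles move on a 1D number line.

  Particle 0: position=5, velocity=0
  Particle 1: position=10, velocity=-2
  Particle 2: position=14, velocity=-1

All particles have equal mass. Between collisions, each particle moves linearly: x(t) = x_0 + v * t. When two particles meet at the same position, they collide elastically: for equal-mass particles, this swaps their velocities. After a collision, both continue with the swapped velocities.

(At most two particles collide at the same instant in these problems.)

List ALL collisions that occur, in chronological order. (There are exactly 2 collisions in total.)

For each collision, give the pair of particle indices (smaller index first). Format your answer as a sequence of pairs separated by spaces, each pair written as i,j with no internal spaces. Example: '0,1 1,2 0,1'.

Answer: 0,1 1,2

Derivation:
Collision at t=5/2: particles 0 and 1 swap velocities; positions: p0=5 p1=5 p2=23/2; velocities now: v0=-2 v1=0 v2=-1
Collision at t=9: particles 1 and 2 swap velocities; positions: p0=-8 p1=5 p2=5; velocities now: v0=-2 v1=-1 v2=0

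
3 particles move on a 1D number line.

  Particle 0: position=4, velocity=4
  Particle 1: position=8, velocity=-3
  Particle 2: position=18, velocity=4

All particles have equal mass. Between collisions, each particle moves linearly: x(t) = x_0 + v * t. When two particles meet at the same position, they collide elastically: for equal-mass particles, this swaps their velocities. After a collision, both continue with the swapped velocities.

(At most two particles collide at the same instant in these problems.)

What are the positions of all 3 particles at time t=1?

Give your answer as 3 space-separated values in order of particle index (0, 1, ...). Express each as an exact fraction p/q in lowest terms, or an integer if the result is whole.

Collision at t=4/7: particles 0 and 1 swap velocities; positions: p0=44/7 p1=44/7 p2=142/7; velocities now: v0=-3 v1=4 v2=4
Advance to t=1 (no further collisions before then); velocities: v0=-3 v1=4 v2=4; positions = 5 8 22

Answer: 5 8 22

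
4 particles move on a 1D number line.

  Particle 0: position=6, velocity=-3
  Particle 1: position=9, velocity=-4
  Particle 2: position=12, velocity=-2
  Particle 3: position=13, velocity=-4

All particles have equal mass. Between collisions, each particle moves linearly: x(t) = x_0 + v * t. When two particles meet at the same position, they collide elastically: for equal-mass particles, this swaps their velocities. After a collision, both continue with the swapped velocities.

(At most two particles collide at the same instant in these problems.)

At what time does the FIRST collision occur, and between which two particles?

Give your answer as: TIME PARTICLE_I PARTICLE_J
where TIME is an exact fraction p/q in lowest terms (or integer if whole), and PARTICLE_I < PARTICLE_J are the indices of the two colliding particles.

Pair (0,1): pos 6,9 vel -3,-4 -> gap=3, closing at 1/unit, collide at t=3
Pair (1,2): pos 9,12 vel -4,-2 -> not approaching (rel speed -2 <= 0)
Pair (2,3): pos 12,13 vel -2,-4 -> gap=1, closing at 2/unit, collide at t=1/2
Earliest collision: t=1/2 between 2 and 3

Answer: 1/2 2 3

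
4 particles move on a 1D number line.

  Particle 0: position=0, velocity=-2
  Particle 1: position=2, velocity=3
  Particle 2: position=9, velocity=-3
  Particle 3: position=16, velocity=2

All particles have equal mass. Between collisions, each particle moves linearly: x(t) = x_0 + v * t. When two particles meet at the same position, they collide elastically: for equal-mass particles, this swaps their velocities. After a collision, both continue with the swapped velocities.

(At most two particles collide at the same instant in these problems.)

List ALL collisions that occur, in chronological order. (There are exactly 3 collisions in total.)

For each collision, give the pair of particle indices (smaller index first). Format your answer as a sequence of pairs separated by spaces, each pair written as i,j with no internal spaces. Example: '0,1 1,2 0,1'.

Answer: 1,2 0,1 2,3

Derivation:
Collision at t=7/6: particles 1 and 2 swap velocities; positions: p0=-7/3 p1=11/2 p2=11/2 p3=55/3; velocities now: v0=-2 v1=-3 v2=3 v3=2
Collision at t=9: particles 0 and 1 swap velocities; positions: p0=-18 p1=-18 p2=29 p3=34; velocities now: v0=-3 v1=-2 v2=3 v3=2
Collision at t=14: particles 2 and 3 swap velocities; positions: p0=-33 p1=-28 p2=44 p3=44; velocities now: v0=-3 v1=-2 v2=2 v3=3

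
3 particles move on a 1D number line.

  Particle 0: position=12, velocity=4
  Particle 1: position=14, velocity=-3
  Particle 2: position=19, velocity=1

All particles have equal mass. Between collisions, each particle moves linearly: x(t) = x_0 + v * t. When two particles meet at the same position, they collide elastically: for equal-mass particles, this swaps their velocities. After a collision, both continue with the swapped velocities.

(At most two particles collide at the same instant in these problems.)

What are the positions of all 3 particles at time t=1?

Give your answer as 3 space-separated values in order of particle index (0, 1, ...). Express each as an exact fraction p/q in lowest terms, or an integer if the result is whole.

Answer: 11 16 20

Derivation:
Collision at t=2/7: particles 0 and 1 swap velocities; positions: p0=92/7 p1=92/7 p2=135/7; velocities now: v0=-3 v1=4 v2=1
Advance to t=1 (no further collisions before then); velocities: v0=-3 v1=4 v2=1; positions = 11 16 20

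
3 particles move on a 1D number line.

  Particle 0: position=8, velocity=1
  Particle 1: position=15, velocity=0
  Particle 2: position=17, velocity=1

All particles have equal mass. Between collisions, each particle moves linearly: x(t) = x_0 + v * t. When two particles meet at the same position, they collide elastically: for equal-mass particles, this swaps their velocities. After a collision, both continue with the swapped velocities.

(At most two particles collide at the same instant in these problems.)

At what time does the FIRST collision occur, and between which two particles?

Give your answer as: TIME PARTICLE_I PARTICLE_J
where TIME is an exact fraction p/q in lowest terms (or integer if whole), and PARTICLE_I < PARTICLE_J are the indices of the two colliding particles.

Answer: 7 0 1

Derivation:
Pair (0,1): pos 8,15 vel 1,0 -> gap=7, closing at 1/unit, collide at t=7
Pair (1,2): pos 15,17 vel 0,1 -> not approaching (rel speed -1 <= 0)
Earliest collision: t=7 between 0 and 1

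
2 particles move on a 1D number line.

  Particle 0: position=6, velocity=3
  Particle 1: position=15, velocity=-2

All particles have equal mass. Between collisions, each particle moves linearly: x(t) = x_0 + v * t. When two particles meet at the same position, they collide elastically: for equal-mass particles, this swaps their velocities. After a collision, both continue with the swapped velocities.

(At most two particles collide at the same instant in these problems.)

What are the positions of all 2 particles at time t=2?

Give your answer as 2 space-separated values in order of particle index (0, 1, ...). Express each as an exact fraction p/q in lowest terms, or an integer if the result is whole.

Collision at t=9/5: particles 0 and 1 swap velocities; positions: p0=57/5 p1=57/5; velocities now: v0=-2 v1=3
Advance to t=2 (no further collisions before then); velocities: v0=-2 v1=3; positions = 11 12

Answer: 11 12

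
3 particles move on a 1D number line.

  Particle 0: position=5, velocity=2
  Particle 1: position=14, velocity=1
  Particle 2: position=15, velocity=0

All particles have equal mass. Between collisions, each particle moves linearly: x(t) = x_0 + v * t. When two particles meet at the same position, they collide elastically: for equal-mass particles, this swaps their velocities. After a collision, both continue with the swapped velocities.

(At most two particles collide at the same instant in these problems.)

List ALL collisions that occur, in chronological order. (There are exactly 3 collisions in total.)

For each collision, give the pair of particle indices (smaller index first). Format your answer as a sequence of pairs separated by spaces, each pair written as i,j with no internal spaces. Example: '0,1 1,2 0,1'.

Collision at t=1: particles 1 and 2 swap velocities; positions: p0=7 p1=15 p2=15; velocities now: v0=2 v1=0 v2=1
Collision at t=5: particles 0 and 1 swap velocities; positions: p0=15 p1=15 p2=19; velocities now: v0=0 v1=2 v2=1
Collision at t=9: particles 1 and 2 swap velocities; positions: p0=15 p1=23 p2=23; velocities now: v0=0 v1=1 v2=2

Answer: 1,2 0,1 1,2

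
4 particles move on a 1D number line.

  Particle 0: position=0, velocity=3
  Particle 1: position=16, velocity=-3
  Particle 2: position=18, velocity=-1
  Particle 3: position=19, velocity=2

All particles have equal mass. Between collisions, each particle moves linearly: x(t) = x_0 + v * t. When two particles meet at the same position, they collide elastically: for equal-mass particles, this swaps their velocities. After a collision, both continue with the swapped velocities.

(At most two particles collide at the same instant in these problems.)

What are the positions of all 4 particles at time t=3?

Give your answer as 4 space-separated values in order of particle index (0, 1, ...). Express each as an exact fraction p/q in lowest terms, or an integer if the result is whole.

Collision at t=8/3: particles 0 and 1 swap velocities; positions: p0=8 p1=8 p2=46/3 p3=73/3; velocities now: v0=-3 v1=3 v2=-1 v3=2
Advance to t=3 (no further collisions before then); velocities: v0=-3 v1=3 v2=-1 v3=2; positions = 7 9 15 25

Answer: 7 9 15 25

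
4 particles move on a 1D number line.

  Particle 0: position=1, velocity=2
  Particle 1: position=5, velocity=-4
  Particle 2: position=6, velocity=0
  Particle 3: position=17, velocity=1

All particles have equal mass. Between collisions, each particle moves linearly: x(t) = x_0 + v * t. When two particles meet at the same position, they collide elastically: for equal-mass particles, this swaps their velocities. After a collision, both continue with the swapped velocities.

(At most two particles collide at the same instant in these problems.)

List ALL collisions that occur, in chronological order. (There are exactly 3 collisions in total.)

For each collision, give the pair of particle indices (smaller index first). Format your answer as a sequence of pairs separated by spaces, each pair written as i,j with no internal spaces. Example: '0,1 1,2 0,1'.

Collision at t=2/3: particles 0 and 1 swap velocities; positions: p0=7/3 p1=7/3 p2=6 p3=53/3; velocities now: v0=-4 v1=2 v2=0 v3=1
Collision at t=5/2: particles 1 and 2 swap velocities; positions: p0=-5 p1=6 p2=6 p3=39/2; velocities now: v0=-4 v1=0 v2=2 v3=1
Collision at t=16: particles 2 and 3 swap velocities; positions: p0=-59 p1=6 p2=33 p3=33; velocities now: v0=-4 v1=0 v2=1 v3=2

Answer: 0,1 1,2 2,3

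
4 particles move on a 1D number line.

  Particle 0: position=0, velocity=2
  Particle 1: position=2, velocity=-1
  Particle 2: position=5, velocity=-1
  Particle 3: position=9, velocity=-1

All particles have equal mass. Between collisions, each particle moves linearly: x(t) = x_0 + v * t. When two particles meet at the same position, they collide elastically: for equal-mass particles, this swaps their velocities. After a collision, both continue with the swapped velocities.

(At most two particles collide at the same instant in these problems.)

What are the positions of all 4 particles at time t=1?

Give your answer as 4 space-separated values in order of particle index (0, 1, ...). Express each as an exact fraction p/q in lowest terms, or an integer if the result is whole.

Collision at t=2/3: particles 0 and 1 swap velocities; positions: p0=4/3 p1=4/3 p2=13/3 p3=25/3; velocities now: v0=-1 v1=2 v2=-1 v3=-1
Advance to t=1 (no further collisions before then); velocities: v0=-1 v1=2 v2=-1 v3=-1; positions = 1 2 4 8

Answer: 1 2 4 8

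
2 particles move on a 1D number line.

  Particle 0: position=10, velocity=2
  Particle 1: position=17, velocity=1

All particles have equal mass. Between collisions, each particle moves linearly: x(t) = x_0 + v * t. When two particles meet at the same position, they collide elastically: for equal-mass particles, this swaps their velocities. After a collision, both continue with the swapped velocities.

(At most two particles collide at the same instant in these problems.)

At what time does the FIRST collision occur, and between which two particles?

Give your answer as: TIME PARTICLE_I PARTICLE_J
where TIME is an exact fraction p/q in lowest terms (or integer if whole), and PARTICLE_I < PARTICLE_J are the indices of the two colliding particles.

Pair (0,1): pos 10,17 vel 2,1 -> gap=7, closing at 1/unit, collide at t=7
Earliest collision: t=7 between 0 and 1

Answer: 7 0 1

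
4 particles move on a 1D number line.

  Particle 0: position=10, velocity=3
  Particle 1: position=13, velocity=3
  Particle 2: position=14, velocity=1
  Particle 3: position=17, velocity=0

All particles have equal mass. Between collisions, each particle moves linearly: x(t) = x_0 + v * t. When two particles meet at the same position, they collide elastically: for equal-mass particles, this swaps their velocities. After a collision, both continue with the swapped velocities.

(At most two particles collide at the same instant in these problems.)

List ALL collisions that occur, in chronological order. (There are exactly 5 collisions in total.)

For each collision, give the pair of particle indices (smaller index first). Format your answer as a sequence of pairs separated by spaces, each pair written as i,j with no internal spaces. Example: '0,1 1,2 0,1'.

Collision at t=1/2: particles 1 and 2 swap velocities; positions: p0=23/2 p1=29/2 p2=29/2 p3=17; velocities now: v0=3 v1=1 v2=3 v3=0
Collision at t=4/3: particles 2 and 3 swap velocities; positions: p0=14 p1=46/3 p2=17 p3=17; velocities now: v0=3 v1=1 v2=0 v3=3
Collision at t=2: particles 0 and 1 swap velocities; positions: p0=16 p1=16 p2=17 p3=19; velocities now: v0=1 v1=3 v2=0 v3=3
Collision at t=7/3: particles 1 and 2 swap velocities; positions: p0=49/3 p1=17 p2=17 p3=20; velocities now: v0=1 v1=0 v2=3 v3=3
Collision at t=3: particles 0 and 1 swap velocities; positions: p0=17 p1=17 p2=19 p3=22; velocities now: v0=0 v1=1 v2=3 v3=3

Answer: 1,2 2,3 0,1 1,2 0,1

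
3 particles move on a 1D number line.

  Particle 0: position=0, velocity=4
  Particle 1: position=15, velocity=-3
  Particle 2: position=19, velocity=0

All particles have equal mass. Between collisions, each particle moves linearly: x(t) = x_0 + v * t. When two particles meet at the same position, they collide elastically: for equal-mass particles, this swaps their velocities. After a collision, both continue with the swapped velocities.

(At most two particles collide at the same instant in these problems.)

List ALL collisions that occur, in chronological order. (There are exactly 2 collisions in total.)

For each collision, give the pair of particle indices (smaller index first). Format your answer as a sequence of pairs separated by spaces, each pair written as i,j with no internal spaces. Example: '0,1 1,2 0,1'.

Collision at t=15/7: particles 0 and 1 swap velocities; positions: p0=60/7 p1=60/7 p2=19; velocities now: v0=-3 v1=4 v2=0
Collision at t=19/4: particles 1 and 2 swap velocities; positions: p0=3/4 p1=19 p2=19; velocities now: v0=-3 v1=0 v2=4

Answer: 0,1 1,2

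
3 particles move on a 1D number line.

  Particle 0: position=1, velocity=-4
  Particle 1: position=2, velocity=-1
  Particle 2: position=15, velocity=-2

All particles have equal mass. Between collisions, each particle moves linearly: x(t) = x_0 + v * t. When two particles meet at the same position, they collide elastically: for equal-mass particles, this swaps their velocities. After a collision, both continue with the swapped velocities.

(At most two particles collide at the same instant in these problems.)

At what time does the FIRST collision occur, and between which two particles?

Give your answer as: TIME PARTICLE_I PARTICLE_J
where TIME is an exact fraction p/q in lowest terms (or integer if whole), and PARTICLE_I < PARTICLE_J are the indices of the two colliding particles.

Answer: 13 1 2

Derivation:
Pair (0,1): pos 1,2 vel -4,-1 -> not approaching (rel speed -3 <= 0)
Pair (1,2): pos 2,15 vel -1,-2 -> gap=13, closing at 1/unit, collide at t=13
Earliest collision: t=13 between 1 and 2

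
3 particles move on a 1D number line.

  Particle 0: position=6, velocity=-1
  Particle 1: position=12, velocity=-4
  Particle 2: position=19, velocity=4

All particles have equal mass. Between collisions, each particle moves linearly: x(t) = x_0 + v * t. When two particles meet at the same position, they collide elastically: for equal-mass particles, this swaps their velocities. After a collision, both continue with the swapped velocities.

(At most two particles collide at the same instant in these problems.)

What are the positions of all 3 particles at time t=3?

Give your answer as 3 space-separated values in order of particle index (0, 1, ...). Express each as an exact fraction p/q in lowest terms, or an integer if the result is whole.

Answer: 0 3 31

Derivation:
Collision at t=2: particles 0 and 1 swap velocities; positions: p0=4 p1=4 p2=27; velocities now: v0=-4 v1=-1 v2=4
Advance to t=3 (no further collisions before then); velocities: v0=-4 v1=-1 v2=4; positions = 0 3 31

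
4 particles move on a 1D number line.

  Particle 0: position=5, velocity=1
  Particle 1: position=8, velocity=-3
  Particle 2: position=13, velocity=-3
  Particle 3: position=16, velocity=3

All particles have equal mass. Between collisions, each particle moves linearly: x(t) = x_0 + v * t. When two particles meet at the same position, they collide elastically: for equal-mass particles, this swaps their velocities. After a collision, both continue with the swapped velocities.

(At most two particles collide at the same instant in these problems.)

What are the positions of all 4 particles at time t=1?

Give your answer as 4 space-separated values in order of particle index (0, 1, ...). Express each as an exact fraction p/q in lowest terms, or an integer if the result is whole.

Answer: 5 6 10 19

Derivation:
Collision at t=3/4: particles 0 and 1 swap velocities; positions: p0=23/4 p1=23/4 p2=43/4 p3=73/4; velocities now: v0=-3 v1=1 v2=-3 v3=3
Advance to t=1 (no further collisions before then); velocities: v0=-3 v1=1 v2=-3 v3=3; positions = 5 6 10 19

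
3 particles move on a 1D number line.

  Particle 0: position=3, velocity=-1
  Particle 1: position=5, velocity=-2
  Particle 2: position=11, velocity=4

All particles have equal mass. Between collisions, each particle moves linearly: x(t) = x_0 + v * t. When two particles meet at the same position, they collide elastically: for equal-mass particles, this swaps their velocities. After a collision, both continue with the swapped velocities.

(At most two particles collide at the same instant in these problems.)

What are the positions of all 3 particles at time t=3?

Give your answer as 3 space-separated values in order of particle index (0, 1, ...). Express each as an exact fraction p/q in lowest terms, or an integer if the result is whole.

Answer: -1 0 23

Derivation:
Collision at t=2: particles 0 and 1 swap velocities; positions: p0=1 p1=1 p2=19; velocities now: v0=-2 v1=-1 v2=4
Advance to t=3 (no further collisions before then); velocities: v0=-2 v1=-1 v2=4; positions = -1 0 23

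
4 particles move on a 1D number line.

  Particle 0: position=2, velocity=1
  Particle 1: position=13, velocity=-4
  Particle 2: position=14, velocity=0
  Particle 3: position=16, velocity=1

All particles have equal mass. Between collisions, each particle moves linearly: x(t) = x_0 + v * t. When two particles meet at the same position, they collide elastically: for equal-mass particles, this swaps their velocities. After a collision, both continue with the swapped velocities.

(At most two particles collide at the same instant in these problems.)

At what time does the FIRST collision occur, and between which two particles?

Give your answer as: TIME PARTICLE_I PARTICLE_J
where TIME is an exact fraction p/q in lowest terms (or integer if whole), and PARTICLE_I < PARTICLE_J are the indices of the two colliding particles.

Answer: 11/5 0 1

Derivation:
Pair (0,1): pos 2,13 vel 1,-4 -> gap=11, closing at 5/unit, collide at t=11/5
Pair (1,2): pos 13,14 vel -4,0 -> not approaching (rel speed -4 <= 0)
Pair (2,3): pos 14,16 vel 0,1 -> not approaching (rel speed -1 <= 0)
Earliest collision: t=11/5 between 0 and 1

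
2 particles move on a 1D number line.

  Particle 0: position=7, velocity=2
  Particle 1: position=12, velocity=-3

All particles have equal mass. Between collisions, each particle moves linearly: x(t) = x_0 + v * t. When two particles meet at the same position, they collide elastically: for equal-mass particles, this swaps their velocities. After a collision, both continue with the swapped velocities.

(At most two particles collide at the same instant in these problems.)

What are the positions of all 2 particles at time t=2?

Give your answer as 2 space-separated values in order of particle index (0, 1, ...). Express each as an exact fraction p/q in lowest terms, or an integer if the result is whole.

Answer: 6 11

Derivation:
Collision at t=1: particles 0 and 1 swap velocities; positions: p0=9 p1=9; velocities now: v0=-3 v1=2
Advance to t=2 (no further collisions before then); velocities: v0=-3 v1=2; positions = 6 11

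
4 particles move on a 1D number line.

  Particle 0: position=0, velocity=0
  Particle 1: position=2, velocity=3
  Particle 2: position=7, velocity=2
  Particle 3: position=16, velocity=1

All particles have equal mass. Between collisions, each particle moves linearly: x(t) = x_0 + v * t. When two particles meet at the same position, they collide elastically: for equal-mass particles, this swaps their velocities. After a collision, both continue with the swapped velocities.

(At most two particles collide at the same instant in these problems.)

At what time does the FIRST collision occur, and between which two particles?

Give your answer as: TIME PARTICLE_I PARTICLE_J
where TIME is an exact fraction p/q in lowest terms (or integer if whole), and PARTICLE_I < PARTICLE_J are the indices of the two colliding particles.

Pair (0,1): pos 0,2 vel 0,3 -> not approaching (rel speed -3 <= 0)
Pair (1,2): pos 2,7 vel 3,2 -> gap=5, closing at 1/unit, collide at t=5
Pair (2,3): pos 7,16 vel 2,1 -> gap=9, closing at 1/unit, collide at t=9
Earliest collision: t=5 between 1 and 2

Answer: 5 1 2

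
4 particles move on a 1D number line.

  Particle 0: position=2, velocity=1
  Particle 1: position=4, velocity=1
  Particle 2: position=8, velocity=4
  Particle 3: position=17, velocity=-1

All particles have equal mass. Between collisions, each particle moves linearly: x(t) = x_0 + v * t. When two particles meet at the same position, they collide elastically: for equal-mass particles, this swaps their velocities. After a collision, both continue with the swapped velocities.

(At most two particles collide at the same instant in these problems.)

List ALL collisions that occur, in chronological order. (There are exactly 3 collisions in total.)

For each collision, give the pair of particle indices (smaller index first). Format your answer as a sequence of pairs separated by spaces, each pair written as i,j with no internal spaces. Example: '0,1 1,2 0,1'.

Collision at t=9/5: particles 2 and 3 swap velocities; positions: p0=19/5 p1=29/5 p2=76/5 p3=76/5; velocities now: v0=1 v1=1 v2=-1 v3=4
Collision at t=13/2: particles 1 and 2 swap velocities; positions: p0=17/2 p1=21/2 p2=21/2 p3=34; velocities now: v0=1 v1=-1 v2=1 v3=4
Collision at t=15/2: particles 0 and 1 swap velocities; positions: p0=19/2 p1=19/2 p2=23/2 p3=38; velocities now: v0=-1 v1=1 v2=1 v3=4

Answer: 2,3 1,2 0,1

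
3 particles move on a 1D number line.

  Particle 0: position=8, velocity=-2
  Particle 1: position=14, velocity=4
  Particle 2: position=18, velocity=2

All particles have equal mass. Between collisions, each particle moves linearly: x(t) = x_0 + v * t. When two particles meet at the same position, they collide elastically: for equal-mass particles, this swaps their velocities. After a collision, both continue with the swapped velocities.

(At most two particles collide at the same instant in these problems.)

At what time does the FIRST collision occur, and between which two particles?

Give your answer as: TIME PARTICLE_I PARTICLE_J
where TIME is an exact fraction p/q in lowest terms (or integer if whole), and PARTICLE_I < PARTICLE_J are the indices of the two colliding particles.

Pair (0,1): pos 8,14 vel -2,4 -> not approaching (rel speed -6 <= 0)
Pair (1,2): pos 14,18 vel 4,2 -> gap=4, closing at 2/unit, collide at t=2
Earliest collision: t=2 between 1 and 2

Answer: 2 1 2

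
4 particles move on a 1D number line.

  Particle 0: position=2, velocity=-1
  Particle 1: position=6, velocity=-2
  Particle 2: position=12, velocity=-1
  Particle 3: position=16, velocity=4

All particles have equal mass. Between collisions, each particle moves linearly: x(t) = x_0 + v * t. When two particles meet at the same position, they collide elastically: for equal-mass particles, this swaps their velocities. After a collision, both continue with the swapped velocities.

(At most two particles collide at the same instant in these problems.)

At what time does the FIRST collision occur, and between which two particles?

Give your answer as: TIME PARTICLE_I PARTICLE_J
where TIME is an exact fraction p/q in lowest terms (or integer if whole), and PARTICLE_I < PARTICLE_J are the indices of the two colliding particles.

Pair (0,1): pos 2,6 vel -1,-2 -> gap=4, closing at 1/unit, collide at t=4
Pair (1,2): pos 6,12 vel -2,-1 -> not approaching (rel speed -1 <= 0)
Pair (2,3): pos 12,16 vel -1,4 -> not approaching (rel speed -5 <= 0)
Earliest collision: t=4 between 0 and 1

Answer: 4 0 1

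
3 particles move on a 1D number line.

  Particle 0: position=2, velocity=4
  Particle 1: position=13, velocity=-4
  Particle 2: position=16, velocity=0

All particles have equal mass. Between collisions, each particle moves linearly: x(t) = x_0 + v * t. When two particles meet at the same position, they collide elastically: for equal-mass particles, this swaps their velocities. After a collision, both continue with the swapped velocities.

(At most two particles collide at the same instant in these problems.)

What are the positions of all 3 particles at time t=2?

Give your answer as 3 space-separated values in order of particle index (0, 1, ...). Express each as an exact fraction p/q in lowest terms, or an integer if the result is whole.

Collision at t=11/8: particles 0 and 1 swap velocities; positions: p0=15/2 p1=15/2 p2=16; velocities now: v0=-4 v1=4 v2=0
Advance to t=2 (no further collisions before then); velocities: v0=-4 v1=4 v2=0; positions = 5 10 16

Answer: 5 10 16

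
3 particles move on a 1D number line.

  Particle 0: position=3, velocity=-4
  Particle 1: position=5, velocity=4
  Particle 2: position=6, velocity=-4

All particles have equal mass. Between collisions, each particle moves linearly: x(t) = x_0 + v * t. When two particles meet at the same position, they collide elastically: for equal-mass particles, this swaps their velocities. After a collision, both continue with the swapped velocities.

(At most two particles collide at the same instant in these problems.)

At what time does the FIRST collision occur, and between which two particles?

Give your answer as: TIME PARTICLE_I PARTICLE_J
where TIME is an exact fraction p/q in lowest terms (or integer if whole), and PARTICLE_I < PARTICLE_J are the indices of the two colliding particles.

Pair (0,1): pos 3,5 vel -4,4 -> not approaching (rel speed -8 <= 0)
Pair (1,2): pos 5,6 vel 4,-4 -> gap=1, closing at 8/unit, collide at t=1/8
Earliest collision: t=1/8 between 1 and 2

Answer: 1/8 1 2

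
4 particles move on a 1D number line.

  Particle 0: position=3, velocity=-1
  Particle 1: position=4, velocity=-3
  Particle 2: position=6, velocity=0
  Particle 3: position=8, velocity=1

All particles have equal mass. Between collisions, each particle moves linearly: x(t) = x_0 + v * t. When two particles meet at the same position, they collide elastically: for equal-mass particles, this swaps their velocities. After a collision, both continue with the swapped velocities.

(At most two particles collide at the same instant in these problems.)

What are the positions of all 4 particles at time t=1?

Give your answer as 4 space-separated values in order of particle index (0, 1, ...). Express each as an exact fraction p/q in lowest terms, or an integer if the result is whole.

Answer: 1 2 6 9

Derivation:
Collision at t=1/2: particles 0 and 1 swap velocities; positions: p0=5/2 p1=5/2 p2=6 p3=17/2; velocities now: v0=-3 v1=-1 v2=0 v3=1
Advance to t=1 (no further collisions before then); velocities: v0=-3 v1=-1 v2=0 v3=1; positions = 1 2 6 9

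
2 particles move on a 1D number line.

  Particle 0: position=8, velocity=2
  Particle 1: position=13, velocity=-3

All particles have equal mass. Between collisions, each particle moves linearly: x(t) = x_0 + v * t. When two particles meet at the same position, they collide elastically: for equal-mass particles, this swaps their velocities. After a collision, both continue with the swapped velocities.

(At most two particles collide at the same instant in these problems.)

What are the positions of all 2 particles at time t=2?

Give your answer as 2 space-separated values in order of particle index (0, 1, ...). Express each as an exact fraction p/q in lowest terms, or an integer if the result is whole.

Answer: 7 12

Derivation:
Collision at t=1: particles 0 and 1 swap velocities; positions: p0=10 p1=10; velocities now: v0=-3 v1=2
Advance to t=2 (no further collisions before then); velocities: v0=-3 v1=2; positions = 7 12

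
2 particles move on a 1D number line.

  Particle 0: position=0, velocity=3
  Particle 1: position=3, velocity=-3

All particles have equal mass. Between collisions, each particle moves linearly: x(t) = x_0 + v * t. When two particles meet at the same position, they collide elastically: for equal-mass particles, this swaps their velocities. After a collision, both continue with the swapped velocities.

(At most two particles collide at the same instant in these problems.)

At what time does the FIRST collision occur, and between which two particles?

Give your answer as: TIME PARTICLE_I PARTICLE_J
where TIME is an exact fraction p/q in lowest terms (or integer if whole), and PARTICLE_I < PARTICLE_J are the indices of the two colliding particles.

Answer: 1/2 0 1

Derivation:
Pair (0,1): pos 0,3 vel 3,-3 -> gap=3, closing at 6/unit, collide at t=1/2
Earliest collision: t=1/2 between 0 and 1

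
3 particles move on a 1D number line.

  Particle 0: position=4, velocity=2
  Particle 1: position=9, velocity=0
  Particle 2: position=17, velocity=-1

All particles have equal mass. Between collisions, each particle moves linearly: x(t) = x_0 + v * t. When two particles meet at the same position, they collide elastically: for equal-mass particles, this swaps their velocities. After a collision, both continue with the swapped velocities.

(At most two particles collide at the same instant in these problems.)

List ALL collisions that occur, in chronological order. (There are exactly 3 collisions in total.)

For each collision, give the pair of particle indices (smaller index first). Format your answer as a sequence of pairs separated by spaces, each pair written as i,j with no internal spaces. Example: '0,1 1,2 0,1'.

Collision at t=5/2: particles 0 and 1 swap velocities; positions: p0=9 p1=9 p2=29/2; velocities now: v0=0 v1=2 v2=-1
Collision at t=13/3: particles 1 and 2 swap velocities; positions: p0=9 p1=38/3 p2=38/3; velocities now: v0=0 v1=-1 v2=2
Collision at t=8: particles 0 and 1 swap velocities; positions: p0=9 p1=9 p2=20; velocities now: v0=-1 v1=0 v2=2

Answer: 0,1 1,2 0,1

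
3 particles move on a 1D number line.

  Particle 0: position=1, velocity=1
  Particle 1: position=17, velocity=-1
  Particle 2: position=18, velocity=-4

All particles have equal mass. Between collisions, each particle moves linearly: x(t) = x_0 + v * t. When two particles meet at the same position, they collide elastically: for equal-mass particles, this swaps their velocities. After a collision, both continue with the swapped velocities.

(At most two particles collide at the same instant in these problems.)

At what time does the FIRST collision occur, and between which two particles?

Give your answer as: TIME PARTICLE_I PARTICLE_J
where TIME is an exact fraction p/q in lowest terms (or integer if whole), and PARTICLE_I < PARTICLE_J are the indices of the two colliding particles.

Pair (0,1): pos 1,17 vel 1,-1 -> gap=16, closing at 2/unit, collide at t=8
Pair (1,2): pos 17,18 vel -1,-4 -> gap=1, closing at 3/unit, collide at t=1/3
Earliest collision: t=1/3 between 1 and 2

Answer: 1/3 1 2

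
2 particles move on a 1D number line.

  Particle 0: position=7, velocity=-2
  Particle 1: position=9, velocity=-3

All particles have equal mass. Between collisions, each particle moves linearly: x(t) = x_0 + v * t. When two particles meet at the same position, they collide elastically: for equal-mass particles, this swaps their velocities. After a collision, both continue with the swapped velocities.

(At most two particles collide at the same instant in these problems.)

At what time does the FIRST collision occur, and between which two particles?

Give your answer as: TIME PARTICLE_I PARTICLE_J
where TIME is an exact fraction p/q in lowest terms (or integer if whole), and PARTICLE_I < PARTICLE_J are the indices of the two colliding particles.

Answer: 2 0 1

Derivation:
Pair (0,1): pos 7,9 vel -2,-3 -> gap=2, closing at 1/unit, collide at t=2
Earliest collision: t=2 between 0 and 1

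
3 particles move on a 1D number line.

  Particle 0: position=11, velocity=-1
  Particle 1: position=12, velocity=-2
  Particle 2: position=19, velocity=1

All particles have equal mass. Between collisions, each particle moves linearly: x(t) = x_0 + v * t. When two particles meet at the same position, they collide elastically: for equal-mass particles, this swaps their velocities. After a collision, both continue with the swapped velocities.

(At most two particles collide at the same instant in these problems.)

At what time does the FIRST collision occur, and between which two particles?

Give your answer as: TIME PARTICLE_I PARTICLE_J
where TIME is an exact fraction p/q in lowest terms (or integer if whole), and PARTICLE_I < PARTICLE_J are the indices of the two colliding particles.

Answer: 1 0 1

Derivation:
Pair (0,1): pos 11,12 vel -1,-2 -> gap=1, closing at 1/unit, collide at t=1
Pair (1,2): pos 12,19 vel -2,1 -> not approaching (rel speed -3 <= 0)
Earliest collision: t=1 between 0 and 1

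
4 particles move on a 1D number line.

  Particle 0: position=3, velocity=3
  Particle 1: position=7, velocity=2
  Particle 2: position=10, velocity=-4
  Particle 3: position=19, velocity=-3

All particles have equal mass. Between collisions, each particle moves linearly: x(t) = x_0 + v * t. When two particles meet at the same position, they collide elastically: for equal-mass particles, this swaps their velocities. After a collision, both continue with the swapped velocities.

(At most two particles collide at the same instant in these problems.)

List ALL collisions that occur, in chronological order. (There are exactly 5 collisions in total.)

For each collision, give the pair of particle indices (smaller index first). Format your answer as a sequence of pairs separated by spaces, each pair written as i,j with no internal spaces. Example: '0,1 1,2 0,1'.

Answer: 1,2 0,1 2,3 1,2 2,3

Derivation:
Collision at t=1/2: particles 1 and 2 swap velocities; positions: p0=9/2 p1=8 p2=8 p3=35/2; velocities now: v0=3 v1=-4 v2=2 v3=-3
Collision at t=1: particles 0 and 1 swap velocities; positions: p0=6 p1=6 p2=9 p3=16; velocities now: v0=-4 v1=3 v2=2 v3=-3
Collision at t=12/5: particles 2 and 3 swap velocities; positions: p0=2/5 p1=51/5 p2=59/5 p3=59/5; velocities now: v0=-4 v1=3 v2=-3 v3=2
Collision at t=8/3: particles 1 and 2 swap velocities; positions: p0=-2/3 p1=11 p2=11 p3=37/3; velocities now: v0=-4 v1=-3 v2=3 v3=2
Collision at t=4: particles 2 and 3 swap velocities; positions: p0=-6 p1=7 p2=15 p3=15; velocities now: v0=-4 v1=-3 v2=2 v3=3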